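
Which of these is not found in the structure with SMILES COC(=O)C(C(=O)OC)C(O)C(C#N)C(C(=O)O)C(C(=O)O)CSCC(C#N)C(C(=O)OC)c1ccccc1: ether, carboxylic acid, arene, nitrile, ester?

carboxylic acid: present (CH(COOH) — pendant –COOH: carbonyl C bonded to C and –OH → carboxylic acid).
arene: present (C6H5 — –C6H5 phenyl ring → arene).
nitrile: present (CH(CN) — pendant –C≡N: nitrile).
ester: present (CH3OOC — CH3O–C(=O)–: carbonyl C bonded to C and to –OCH3 → ester (not ketone + ether)).
ether: absent. In each of CH3OOC and CH(COOCH3), the C–O–C oxygen is adjacent to a C=O, so it belongs to an ester, not an ether.

ether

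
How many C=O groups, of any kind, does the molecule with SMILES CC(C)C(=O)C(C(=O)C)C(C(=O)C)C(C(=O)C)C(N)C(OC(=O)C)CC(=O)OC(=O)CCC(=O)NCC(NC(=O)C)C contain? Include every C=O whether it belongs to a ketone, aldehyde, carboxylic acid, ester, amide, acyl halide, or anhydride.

9

CO: ketone, 1 C=O (running total 1).
CH(COCH3): ketone, 1 C=O (running total 2).
CH(COCH3): ketone, 1 C=O (running total 3).
CH(COCH3): ketone, 1 C=O (running total 4).
CH(OCOCH3): ester, 1 C=O (running total 5).
CH2CO-O-COCH2: anhydride, 2 C=O (running total 7).
CH2CONHCH2: amide, 1 C=O (running total 8).
CH(NHCOCH3): amide, 1 C=O (running total 9).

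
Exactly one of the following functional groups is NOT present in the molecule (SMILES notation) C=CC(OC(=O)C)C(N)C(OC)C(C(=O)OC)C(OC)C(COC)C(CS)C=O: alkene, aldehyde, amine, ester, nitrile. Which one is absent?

nitrile

aldehyde: present (CHO — terminal –CHO: carbonyl C bonded to H and C → aldehyde).
amine: present (CH(NH2) — –NH2 on an sp³ carbon with no adjacent C=O → amine).
ester: present (CH(OCOCH3) — pendant –OC(=O)CH3: an acyloxy group → ester).
alkene: present (CH2=CH — C=C double bond → alkene).
nitrile: no segment matches this pattern.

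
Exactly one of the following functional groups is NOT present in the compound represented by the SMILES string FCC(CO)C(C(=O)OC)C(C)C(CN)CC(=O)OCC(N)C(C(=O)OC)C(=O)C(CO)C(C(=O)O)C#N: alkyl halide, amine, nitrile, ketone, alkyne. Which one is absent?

ketone: present (CO — –C(=O)– with carbon on both sides → ketone).
nitrile: present (CN — –C≡N: carbon triple-bonded to nitrogen → nitrile).
amine: present (CH(CH2NH2) — pendant –CH2NH2: N on sp³ C, no adjacent C=O → amine).
alkyl halide: present (FCH2 — halogen on an sp³ carbon → alkyl halide).
alkyne: absent. In CN, the triple bond is C≡N, not C≡C, so it is a nitrile.

alkyne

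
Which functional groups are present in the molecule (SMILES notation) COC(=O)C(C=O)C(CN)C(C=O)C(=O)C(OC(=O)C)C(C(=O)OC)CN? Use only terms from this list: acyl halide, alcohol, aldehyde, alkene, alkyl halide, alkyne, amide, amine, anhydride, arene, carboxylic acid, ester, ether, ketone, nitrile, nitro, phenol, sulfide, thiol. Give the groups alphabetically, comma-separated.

CH3O–C(=O)–: carbonyl C bonded to C and to –OCH3 → ester (not ketone + ether).
pendant –CHO: carbonyl C bonded to C and H → aldehyde.
pendant –CH2NH2: N on sp³ C, no adjacent C=O → amine.
pendant –CHO: carbonyl C bonded to C and H → aldehyde.
–C(=O)– with carbon on both sides → ketone.
pendant –OC(=O)CH3: an acyloxy group → ester.
pendant –COOCH3: carbonyl C bonded to C and –OCH3 → ester.
–NH2 on an sp³ carbon with no adjacent C=O → amine.

aldehyde, amine, ester, ketone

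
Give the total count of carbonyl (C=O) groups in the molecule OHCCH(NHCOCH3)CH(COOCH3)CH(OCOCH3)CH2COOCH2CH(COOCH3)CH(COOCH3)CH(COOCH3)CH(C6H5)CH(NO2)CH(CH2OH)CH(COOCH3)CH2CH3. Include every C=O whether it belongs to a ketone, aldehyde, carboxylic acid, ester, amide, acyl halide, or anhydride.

9

OHC: aldehyde, 1 C=O (running total 1).
CH(NHCOCH3): amide, 1 C=O (running total 2).
CH(COOCH3): ester, 1 C=O (running total 3).
CH(OCOCH3): ester, 1 C=O (running total 4).
CH2COOCH2: ester, 1 C=O (running total 5).
CH(COOCH3): ester, 1 C=O (running total 6).
CH(COOCH3): ester, 1 C=O (running total 7).
CH(COOCH3): ester, 1 C=O (running total 8).
CH(COOCH3): ester, 1 C=O (running total 9).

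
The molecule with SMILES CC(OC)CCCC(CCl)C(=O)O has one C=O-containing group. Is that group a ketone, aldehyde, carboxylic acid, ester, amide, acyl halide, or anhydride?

carboxylic acid

The carbonyl is in the COOH segment: –COOH: carbonyl C bonded to –OH and C → carboxylic acid (the –OH is not a separate alcohol).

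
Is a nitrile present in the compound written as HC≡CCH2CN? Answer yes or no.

yes

C≡C triple bond → alkyne.
–C≡N: carbon triple-bonded to nitrogen → nitrile.
The CN segment supplies the nitrile: –C≡N: carbon triple-bonded to nitrogen → nitrile.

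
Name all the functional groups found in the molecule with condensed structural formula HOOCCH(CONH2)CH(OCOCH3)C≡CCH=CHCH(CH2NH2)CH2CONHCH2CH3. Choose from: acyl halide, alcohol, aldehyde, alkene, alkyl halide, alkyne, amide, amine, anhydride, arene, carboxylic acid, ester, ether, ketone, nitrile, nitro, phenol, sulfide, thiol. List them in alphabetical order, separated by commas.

alkene, alkyne, amide, amine, carboxylic acid, ester

Reading the structure from left to right:
  HOOC: –COOH: carbonyl C bonded to –OH and C → carboxylic acid (the –OH is not a separate alcohol).
  CH(CONH2): pendant –CONH2: carbonyl C bonded to C and N → amide.
  CH(OCOCH3): pendant –OC(=O)CH3: an acyloxy group → ester.
  C≡C: C≡C triple bond → alkyne.
  CH=CH: C=C double bond → alkene.
  CH(CH2NH2): pendant –CH2NH2: N on sp³ C, no adjacent C=O → amine.
  CH2CONHCH2: –C(=O)–N– linkage → amide (the N is not an amine).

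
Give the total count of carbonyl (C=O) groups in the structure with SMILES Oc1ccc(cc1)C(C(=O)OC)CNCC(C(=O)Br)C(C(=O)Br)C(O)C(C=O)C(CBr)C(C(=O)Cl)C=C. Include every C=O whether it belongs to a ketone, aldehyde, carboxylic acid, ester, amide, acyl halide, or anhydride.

5

CH(COOCH3): ester, 1 C=O (running total 1).
CH(COBr): acyl halide, 1 C=O (running total 2).
CH(COBr): acyl halide, 1 C=O (running total 3).
CH(CHO): aldehyde, 1 C=O (running total 4).
CH(COCl): acyl halide, 1 C=O (running total 5).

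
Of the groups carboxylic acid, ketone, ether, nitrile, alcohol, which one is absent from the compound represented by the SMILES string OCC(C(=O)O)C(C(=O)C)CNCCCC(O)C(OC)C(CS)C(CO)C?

ether: present (CH(OCH3) — pendant –OCH3: C–O–C with sp³ C, no adjacent C=O → ether).
carboxylic acid: present (CH(COOH) — pendant –COOH: carbonyl C bonded to C and –OH → carboxylic acid).
alcohol: present (HOCH2 — HO– on an sp³ carbon → alcohol).
ketone: present (CH(COCH3) — pendant –COCH3: carbonyl C bonded to two carbons → ketone).
nitrile: no segment matches this pattern.

nitrile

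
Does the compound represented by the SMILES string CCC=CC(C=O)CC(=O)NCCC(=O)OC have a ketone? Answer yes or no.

Working along the chain:
  CH=CH: C=C double bond → alkene.
  CH(CHO): pendant –CHO: carbonyl C bonded to C and H → aldehyde.
  CH2CONHCH2: –C(=O)–N– linkage → amide (the N is not an amine).
  COOCH3: –C(=O)OCH3: carbonyl C bonded to C and to –OCH3 → ester (not ketone + ether).
In COOCH3, the C=O is bonded to an –O–C group, which defines an ester, not a ketone. In CH2CONHCH2, the C=O is bonded to nitrogen, which defines an amide, not a ketone. In CH(CHO), the carbonyl carbon carries an H, so it is an aldehyde, not a ketone.
The groups actually present are: aldehyde, alkene, amide, ester.

no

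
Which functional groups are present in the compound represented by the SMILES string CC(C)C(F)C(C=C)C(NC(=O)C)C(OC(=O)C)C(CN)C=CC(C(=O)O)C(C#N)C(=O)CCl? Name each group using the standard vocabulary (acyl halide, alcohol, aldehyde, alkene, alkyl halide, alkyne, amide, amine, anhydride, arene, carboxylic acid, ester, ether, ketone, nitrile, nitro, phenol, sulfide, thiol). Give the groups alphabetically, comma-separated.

Taking each segment in turn:
  CH(F): halogen on an sp³ carbon → alkyl halide.
  CH(CH=CH2): pendant –CH=CH2: C=C double bond → alkene.
  CH(NHCOCH3): pendant –NHC(=O)CH3: N bonded to a carbonyl → amide (not amine).
  CH(OCOCH3): pendant –OC(=O)CH3: an acyloxy group → ester.
  CH(CH2NH2): pendant –CH2NH2: N on sp³ C, no adjacent C=O → amine.
  CH=CH: C=C double bond → alkene.
  CH(COOH): pendant –COOH: carbonyl C bonded to C and –OH → carboxylic acid.
  CH(CN): pendant –C≡N: nitrile.
  CO: –C(=O)– with carbon on both sides → ketone.
  CH2Cl: halogen on an sp³ carbon → alkyl halide.

alkene, alkyl halide, amide, amine, carboxylic acid, ester, ketone, nitrile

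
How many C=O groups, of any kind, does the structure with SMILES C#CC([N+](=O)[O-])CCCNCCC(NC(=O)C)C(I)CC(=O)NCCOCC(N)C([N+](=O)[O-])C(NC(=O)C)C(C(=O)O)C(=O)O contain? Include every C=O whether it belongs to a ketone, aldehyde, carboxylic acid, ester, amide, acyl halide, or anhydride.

5

CH(NHCOCH3): amide, 1 C=O (running total 1).
CH2CONHCH2: amide, 1 C=O (running total 2).
CH(NHCOCH3): amide, 1 C=O (running total 3).
CH(COOH): carboxylic acid, 1 C=O (running total 4).
COOH: carboxylic acid, 1 C=O (running total 5).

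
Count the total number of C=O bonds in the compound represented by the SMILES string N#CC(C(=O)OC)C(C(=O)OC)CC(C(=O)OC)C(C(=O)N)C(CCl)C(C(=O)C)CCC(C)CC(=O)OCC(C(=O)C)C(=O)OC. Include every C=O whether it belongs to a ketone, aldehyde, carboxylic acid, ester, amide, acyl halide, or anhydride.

8

CH(COOCH3): ester, 1 C=O (running total 1).
CH(COOCH3): ester, 1 C=O (running total 2).
CH(COOCH3): ester, 1 C=O (running total 3).
CH(CONH2): amide, 1 C=O (running total 4).
CH(COCH3): ketone, 1 C=O (running total 5).
CH2COOCH2: ester, 1 C=O (running total 6).
CH(COCH3): ketone, 1 C=O (running total 7).
COOCH3: ester, 1 C=O (running total 8).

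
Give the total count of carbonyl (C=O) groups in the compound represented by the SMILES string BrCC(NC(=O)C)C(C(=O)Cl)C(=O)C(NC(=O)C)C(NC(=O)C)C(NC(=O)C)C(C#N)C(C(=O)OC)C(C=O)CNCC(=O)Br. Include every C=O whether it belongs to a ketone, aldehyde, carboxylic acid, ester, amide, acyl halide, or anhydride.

9

CH(NHCOCH3): amide, 1 C=O (running total 1).
CH(COCl): acyl halide, 1 C=O (running total 2).
CO: ketone, 1 C=O (running total 3).
CH(NHCOCH3): amide, 1 C=O (running total 4).
CH(NHCOCH3): amide, 1 C=O (running total 5).
CH(NHCOCH3): amide, 1 C=O (running total 6).
CH(COOCH3): ester, 1 C=O (running total 7).
CH(CHO): aldehyde, 1 C=O (running total 8).
COBr: acyl halide, 1 C=O (running total 9).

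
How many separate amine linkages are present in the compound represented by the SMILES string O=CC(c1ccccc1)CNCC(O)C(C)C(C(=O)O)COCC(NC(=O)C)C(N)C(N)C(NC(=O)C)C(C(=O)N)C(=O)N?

terminal –CHO: carbonyl C bonded to H and C → aldehyde.
pendant –C6H5: benzene ring → arene.
C–N–C with sp³ carbons and no adjacent C=O → amine (secondary).
–OH on an sp³ carbon → alcohol (secondary).
pendant –COOH: carbonyl C bonded to C and –OH → carboxylic acid.
C–O–C with sp³ carbons on both sides and no adjacent C=O → ether.
pendant –NHC(=O)CH3: N bonded to a carbonyl → amide (not amine).
–NH2 on an sp³ carbon with no adjacent C=O → amine.
–NH2 on an sp³ carbon with no adjacent C=O → amine.
pendant –NHC(=O)CH3: N bonded to a carbonyl → amide (not amine).
pendant –CONH2: carbonyl C bonded to C and N → amide.
–C(=O)NH2: carbonyl C bonded to C and to N → amide (the N is not a separate amine).
Amine appears at: CH2NHCH2, CH(NH2), CH(NH2) → 3.

3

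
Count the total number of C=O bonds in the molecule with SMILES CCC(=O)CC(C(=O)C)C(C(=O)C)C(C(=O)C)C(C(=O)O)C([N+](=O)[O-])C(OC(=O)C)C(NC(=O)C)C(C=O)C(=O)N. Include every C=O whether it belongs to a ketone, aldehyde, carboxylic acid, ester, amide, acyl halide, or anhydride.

9

CO: ketone, 1 C=O (running total 1).
CH(COCH3): ketone, 1 C=O (running total 2).
CH(COCH3): ketone, 1 C=O (running total 3).
CH(COCH3): ketone, 1 C=O (running total 4).
CH(COOH): carboxylic acid, 1 C=O (running total 5).
CH(OCOCH3): ester, 1 C=O (running total 6).
CH(NHCOCH3): amide, 1 C=O (running total 7).
CH(CHO): aldehyde, 1 C=O (running total 8).
CONH2: amide, 1 C=O (running total 9).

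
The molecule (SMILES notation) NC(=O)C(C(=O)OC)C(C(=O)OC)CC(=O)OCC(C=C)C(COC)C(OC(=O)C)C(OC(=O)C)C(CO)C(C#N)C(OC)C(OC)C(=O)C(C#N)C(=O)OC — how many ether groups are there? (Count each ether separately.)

3

Working along the chain:
  H2NCO: –C(=O)NH2: carbonyl C bonded to C and to N → amide (the N is not a separate amine).
  CH(COOCH3): pendant –COOCH3: carbonyl C bonded to C and –OCH3 → ester.
  CH(COOCH3): pendant –COOCH3: carbonyl C bonded to C and –OCH3 → ester.
  CH2COOCH2: –C(=O)–O–C with C on the carbonyl side → ester.
  CH(CH=CH2): pendant –CH=CH2: C=C double bond → alkene.
  CH(CH2OCH3): pendant –CH2OCH3: C–O–C linkage → ether.
  CH(OCOCH3): pendant –OC(=O)CH3: an acyloxy group → ester.
  CH(OCOCH3): pendant –OC(=O)CH3: an acyloxy group → ester.
  CH(CH2OH): pendant –CH2OH on an sp³ backbone C → alcohol.
  CH(CN): pendant –C≡N: nitrile.
  CH(OCH3): pendant –OCH3: C–O–C with sp³ C, no adjacent C=O → ether.
  CH(OCH3): pendant –OCH3: C–O–C with sp³ C, no adjacent C=O → ether.
  CO: –C(=O)– with carbon on both sides → ketone.
  CH(CN): pendant –C≡N: nitrile.
  COOCH3: –C(=O)OCH3: carbonyl C bonded to C and to –OCH3 → ester (not ketone + ether).
Ether appears at: CH(CH2OCH3), CH(OCH3), CH(OCH3) → 3.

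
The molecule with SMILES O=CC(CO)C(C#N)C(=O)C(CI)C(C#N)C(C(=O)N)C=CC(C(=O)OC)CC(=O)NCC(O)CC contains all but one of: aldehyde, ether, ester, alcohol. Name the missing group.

ether

ester: present (CH(COOCH3) — pendant –COOCH3: carbonyl C bonded to C and –OCH3 → ester).
alcohol: present (CH(CH2OH) — pendant –CH2OH on an sp³ backbone C → alcohol).
aldehyde: present (OHC — terminal –CHO: carbonyl C bonded to H and C → aldehyde).
ether: absent. In CH(COOCH3), the C–O–C oxygen is adjacent to a C=O, so it belongs to an ester, not an ether.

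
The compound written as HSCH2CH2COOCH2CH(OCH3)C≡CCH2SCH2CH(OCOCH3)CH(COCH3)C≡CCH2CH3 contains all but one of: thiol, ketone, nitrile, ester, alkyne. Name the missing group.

alkyne: present (C≡C — C≡C triple bond → alkyne).
ester: present (CH2COOCH2 — –C(=O)–O–C with C on the carbonyl side → ester).
ketone: present (CH(COCH3) — pendant –COCH3: carbonyl C bonded to two carbons → ketone).
thiol: present (HSCH2 — –SH on an sp³ carbon → thiol).
nitrile: absent. In C≡C, the triple bond is C≡C, not C≡N.

nitrile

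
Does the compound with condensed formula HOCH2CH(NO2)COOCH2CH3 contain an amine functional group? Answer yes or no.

Working along the chain:
  HOCH2: HO– on an sp³ carbon → alcohol.
  CH(NO2): –NO2 on an sp³ carbon → nitro (the N=O is not a carbonyl).
  COOCH2CH3: –C(=O)OCH2CH3: carbonyl C bonded to C and to –OEt → ester.
The groups actually present are: alcohol, ester, nitro.

no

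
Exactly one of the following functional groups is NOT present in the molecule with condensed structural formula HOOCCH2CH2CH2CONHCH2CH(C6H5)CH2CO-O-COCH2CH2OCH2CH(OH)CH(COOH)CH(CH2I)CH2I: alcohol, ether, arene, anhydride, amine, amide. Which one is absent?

alcohol: present (CH(OH) — –OH on an sp³ carbon → alcohol (secondary)).
anhydride: present (CH2CO-O-COCH2 — two acyl groups sharing one oxygen, –C(=O)–O–C(=O)– → anhydride).
amide: present (CH2CONHCH2 — –C(=O)–N– linkage → amide (the N is not an amine)).
arene: present (CH(C6H5) — pendant –C6H5: benzene ring → arene).
ether: present (CH2OCH2 — C–O–C with sp³ carbons on both sides and no adjacent C=O → ether).
amine: absent. In CH2CONHCH2, the nitrogen is bonded directly to a carbonyl carbon, making it part of an amide, not a free amine.

amine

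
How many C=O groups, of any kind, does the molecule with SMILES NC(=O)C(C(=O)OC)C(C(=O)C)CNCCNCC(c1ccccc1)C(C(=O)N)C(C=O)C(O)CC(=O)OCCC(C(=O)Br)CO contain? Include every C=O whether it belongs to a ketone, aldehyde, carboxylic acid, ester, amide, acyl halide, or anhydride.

7

H2NCO: amide, 1 C=O (running total 1).
CH(COOCH3): ester, 1 C=O (running total 2).
CH(COCH3): ketone, 1 C=O (running total 3).
CH(CONH2): amide, 1 C=O (running total 4).
CH(CHO): aldehyde, 1 C=O (running total 5).
CH2COOCH2: ester, 1 C=O (running total 6).
CH(COBr): acyl halide, 1 C=O (running total 7).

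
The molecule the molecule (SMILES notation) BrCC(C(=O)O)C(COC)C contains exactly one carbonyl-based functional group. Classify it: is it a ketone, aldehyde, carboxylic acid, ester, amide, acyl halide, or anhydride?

carboxylic acid

The carbonyl is in the CH(COOH) segment: pendant –COOH: carbonyl C bonded to C and –OH → carboxylic acid.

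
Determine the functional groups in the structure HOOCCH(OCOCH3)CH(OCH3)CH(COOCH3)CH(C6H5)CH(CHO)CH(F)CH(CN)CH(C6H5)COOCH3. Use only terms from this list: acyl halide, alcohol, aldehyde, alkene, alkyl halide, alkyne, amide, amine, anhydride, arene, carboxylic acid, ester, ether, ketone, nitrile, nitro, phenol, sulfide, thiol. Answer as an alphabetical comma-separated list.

aldehyde, alkyl halide, arene, carboxylic acid, ester, ether, nitrile

Reading the structure from left to right:
  HOOC: –COOH: carbonyl C bonded to –OH and C → carboxylic acid (the –OH is not a separate alcohol).
  CH(OCOCH3): pendant –OC(=O)CH3: an acyloxy group → ester.
  CH(OCH3): pendant –OCH3: C–O–C with sp³ C, no adjacent C=O → ether.
  CH(COOCH3): pendant –COOCH3: carbonyl C bonded to C and –OCH3 → ester.
  CH(C6H5): pendant –C6H5: benzene ring → arene.
  CH(CHO): pendant –CHO: carbonyl C bonded to C and H → aldehyde.
  CH(F): halogen on an sp³ carbon → alkyl halide.
  CH(CN): pendant –C≡N: nitrile.
  CH(C6H5): pendant –C6H5: benzene ring → arene.
  COOCH3: –C(=O)OCH3: carbonyl C bonded to C and to –OCH3 → ester (not ketone + ether).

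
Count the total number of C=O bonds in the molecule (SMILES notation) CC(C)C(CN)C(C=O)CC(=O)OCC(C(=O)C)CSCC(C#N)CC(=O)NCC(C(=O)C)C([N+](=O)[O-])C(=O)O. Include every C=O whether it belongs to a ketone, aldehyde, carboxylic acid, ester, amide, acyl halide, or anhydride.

6

CH(CHO): aldehyde, 1 C=O (running total 1).
CH2COOCH2: ester, 1 C=O (running total 2).
CH(COCH3): ketone, 1 C=O (running total 3).
CH2CONHCH2: amide, 1 C=O (running total 4).
CH(COCH3): ketone, 1 C=O (running total 5).
COOH: carboxylic acid, 1 C=O (running total 6).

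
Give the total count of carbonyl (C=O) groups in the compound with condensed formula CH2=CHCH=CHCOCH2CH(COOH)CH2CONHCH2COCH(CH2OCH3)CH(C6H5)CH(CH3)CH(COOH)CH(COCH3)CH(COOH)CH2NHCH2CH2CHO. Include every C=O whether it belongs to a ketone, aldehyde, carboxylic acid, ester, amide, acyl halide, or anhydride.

8

CO: ketone, 1 C=O (running total 1).
CH(COOH): carboxylic acid, 1 C=O (running total 2).
CH2CONHCH2: amide, 1 C=O (running total 3).
CO: ketone, 1 C=O (running total 4).
CH(COOH): carboxylic acid, 1 C=O (running total 5).
CH(COCH3): ketone, 1 C=O (running total 6).
CH(COOH): carboxylic acid, 1 C=O (running total 7).
CHO: aldehyde, 1 C=O (running total 8).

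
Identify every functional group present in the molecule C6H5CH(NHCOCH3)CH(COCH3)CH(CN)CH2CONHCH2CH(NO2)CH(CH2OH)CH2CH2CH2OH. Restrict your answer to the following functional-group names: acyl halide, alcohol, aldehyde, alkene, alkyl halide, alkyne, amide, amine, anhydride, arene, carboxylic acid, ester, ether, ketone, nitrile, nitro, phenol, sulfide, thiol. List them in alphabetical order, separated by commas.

Reading the structure from left to right:
  C6H5: C6H5– phenyl ring → arene.
  CH(NHCOCH3): pendant –NHC(=O)CH3: N bonded to a carbonyl → amide (not amine).
  CH(COCH3): pendant –COCH3: carbonyl C bonded to two carbons → ketone.
  CH(CN): pendant –C≡N: nitrile.
  CH2CONHCH2: –C(=O)–N– linkage → amide (the N is not an amine).
  CH(NO2): –NO2 on an sp³ carbon → nitro (the N=O is not a carbonyl).
  CH(CH2OH): pendant –CH2OH on an sp³ backbone C → alcohol.
  CH2OH: –OH on an sp³ carbon → alcohol.

alcohol, amide, arene, ketone, nitrile, nitro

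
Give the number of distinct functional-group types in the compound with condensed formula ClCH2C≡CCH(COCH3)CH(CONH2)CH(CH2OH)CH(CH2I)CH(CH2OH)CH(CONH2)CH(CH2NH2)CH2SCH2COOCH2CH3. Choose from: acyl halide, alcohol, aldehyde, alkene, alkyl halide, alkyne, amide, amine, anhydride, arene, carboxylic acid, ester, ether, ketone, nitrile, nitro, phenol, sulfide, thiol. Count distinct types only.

8

halogen on an sp³ carbon → alkyl halide.
C≡C triple bond → alkyne.
pendant –COCH3: carbonyl C bonded to two carbons → ketone.
pendant –CONH2: carbonyl C bonded to C and N → amide.
pendant –CH2OH on an sp³ backbone C → alcohol.
pendant –CH2X: halogen on sp³ carbon → alkyl halide.
pendant –CH2OH on an sp³ backbone C → alcohol.
pendant –CONH2: carbonyl C bonded to C and N → amide.
pendant –CH2NH2: N on sp³ C, no adjacent C=O → amine.
C–S–C linkage → sulfide (thioether).
–C(=O)OCH2CH3: carbonyl C bonded to C and to –OEt → ester.
Distinct types present: alcohol, alkyl halide, alkyne, amide, amine, ester, ketone, sulfide.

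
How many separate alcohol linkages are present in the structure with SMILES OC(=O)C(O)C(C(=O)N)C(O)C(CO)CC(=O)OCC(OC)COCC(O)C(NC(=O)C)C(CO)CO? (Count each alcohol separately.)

Reading the structure from left to right:
  HOOC: –COOH: carbonyl C bonded to –OH and C → carboxylic acid (the –OH is not a separate alcohol).
  CH(OH): –OH on an sp³ carbon → alcohol (secondary).
  CH(CONH2): pendant –CONH2: carbonyl C bonded to C and N → amide.
  CH(OH): –OH on an sp³ carbon → alcohol (secondary).
  CH(CH2OH): pendant –CH2OH on an sp³ backbone C → alcohol.
  CH2COOCH2: –C(=O)–O–C with C on the carbonyl side → ester.
  CH(OCH3): pendant –OCH3: C–O–C with sp³ C, no adjacent C=O → ether.
  CH2OCH2: C–O–C with sp³ carbons on both sides and no adjacent C=O → ether.
  CH(OH): –OH on an sp³ carbon → alcohol (secondary).
  CH(NHCOCH3): pendant –NHC(=O)CH3: N bonded to a carbonyl → amide (not amine).
  CH(CH2OH): pendant –CH2OH on an sp³ backbone C → alcohol.
  CH2OH: –OH on an sp³ carbon → alcohol.
Alcohol appears at: CH(OH), CH(OH), CH(CH2OH), CH(OH), CH(CH2OH), CH2OH → 6.

6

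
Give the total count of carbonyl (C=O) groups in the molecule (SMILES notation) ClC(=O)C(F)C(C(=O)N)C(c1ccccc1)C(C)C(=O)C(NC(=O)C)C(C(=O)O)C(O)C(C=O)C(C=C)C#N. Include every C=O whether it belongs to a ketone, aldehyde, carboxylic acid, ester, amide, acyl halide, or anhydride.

6

ClCO: acyl halide, 1 C=O (running total 1).
CH(CONH2): amide, 1 C=O (running total 2).
CO: ketone, 1 C=O (running total 3).
CH(NHCOCH3): amide, 1 C=O (running total 4).
CH(COOH): carboxylic acid, 1 C=O (running total 5).
CH(CHO): aldehyde, 1 C=O (running total 6).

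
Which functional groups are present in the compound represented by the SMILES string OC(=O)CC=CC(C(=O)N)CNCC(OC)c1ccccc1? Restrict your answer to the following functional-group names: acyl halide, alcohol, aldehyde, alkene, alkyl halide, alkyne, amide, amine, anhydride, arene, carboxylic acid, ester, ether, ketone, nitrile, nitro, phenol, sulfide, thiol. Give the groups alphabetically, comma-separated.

Working along the chain:
  HOOC: –COOH: carbonyl C bonded to –OH and C → carboxylic acid (the –OH is not a separate alcohol).
  CH=CH: C=C double bond → alkene.
  CH(CONH2): pendant –CONH2: carbonyl C bonded to C and N → amide.
  CH2NHCH2: C–N–C with sp³ carbons and no adjacent C=O → amine (secondary).
  CH(OCH3): pendant –OCH3: C–O–C with sp³ C, no adjacent C=O → ether.
  C6H5: –C6H5 phenyl ring → arene.

alkene, amide, amine, arene, carboxylic acid, ether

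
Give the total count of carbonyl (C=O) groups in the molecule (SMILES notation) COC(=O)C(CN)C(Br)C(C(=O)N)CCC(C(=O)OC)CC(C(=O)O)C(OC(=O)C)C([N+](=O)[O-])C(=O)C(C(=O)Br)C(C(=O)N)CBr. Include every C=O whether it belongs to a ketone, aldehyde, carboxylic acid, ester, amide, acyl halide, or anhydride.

8

CH3OOC: ester, 1 C=O (running total 1).
CH(CONH2): amide, 1 C=O (running total 2).
CH(COOCH3): ester, 1 C=O (running total 3).
CH(COOH): carboxylic acid, 1 C=O (running total 4).
CH(OCOCH3): ester, 1 C=O (running total 5).
CO: ketone, 1 C=O (running total 6).
CH(COBr): acyl halide, 1 C=O (running total 7).
CH(CONH2): amide, 1 C=O (running total 8).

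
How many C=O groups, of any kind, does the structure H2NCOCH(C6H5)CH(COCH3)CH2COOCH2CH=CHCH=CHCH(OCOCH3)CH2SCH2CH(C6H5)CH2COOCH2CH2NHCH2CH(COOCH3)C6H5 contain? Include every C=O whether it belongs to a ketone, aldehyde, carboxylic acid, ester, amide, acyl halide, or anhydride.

H2NCO: amide, 1 C=O (running total 1).
CH(COCH3): ketone, 1 C=O (running total 2).
CH2COOCH2: ester, 1 C=O (running total 3).
CH(OCOCH3): ester, 1 C=O (running total 4).
CH2COOCH2: ester, 1 C=O (running total 5).
CH(COOCH3): ester, 1 C=O (running total 6).

6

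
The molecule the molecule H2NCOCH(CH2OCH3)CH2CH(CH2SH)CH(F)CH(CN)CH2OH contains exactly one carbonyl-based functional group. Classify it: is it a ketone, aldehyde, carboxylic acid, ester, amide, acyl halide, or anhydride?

The carbonyl is in the H2NCO segment: –C(=O)NH2: carbonyl C bonded to C and to N → amide (the N is not a separate amine).

amide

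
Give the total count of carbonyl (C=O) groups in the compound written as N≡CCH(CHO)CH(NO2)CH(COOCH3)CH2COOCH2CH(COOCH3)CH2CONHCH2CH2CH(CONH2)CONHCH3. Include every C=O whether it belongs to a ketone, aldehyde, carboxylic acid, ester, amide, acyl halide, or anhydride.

CH(CHO): aldehyde, 1 C=O (running total 1).
CH(COOCH3): ester, 1 C=O (running total 2).
CH2COOCH2: ester, 1 C=O (running total 3).
CH(COOCH3): ester, 1 C=O (running total 4).
CH2CONHCH2: amide, 1 C=O (running total 5).
CH(CONH2): amide, 1 C=O (running total 6).
CONHCH3: amide, 1 C=O (running total 7).

7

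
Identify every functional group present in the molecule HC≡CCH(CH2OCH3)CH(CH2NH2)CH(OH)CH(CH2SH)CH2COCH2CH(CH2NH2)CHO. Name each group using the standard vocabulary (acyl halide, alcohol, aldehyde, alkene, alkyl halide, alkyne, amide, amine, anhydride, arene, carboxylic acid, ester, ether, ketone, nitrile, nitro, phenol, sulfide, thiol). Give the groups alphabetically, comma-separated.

Reading the structure from left to right:
  HC≡C: C≡C triple bond → alkyne.
  CH(CH2OCH3): pendant –CH2OCH3: C–O–C linkage → ether.
  CH(CH2NH2): pendant –CH2NH2: N on sp³ C, no adjacent C=O → amine.
  CH(OH): –OH on an sp³ carbon → alcohol (secondary).
  CH(CH2SH): pendant –CH2SH → thiol.
  CO: –C(=O)– with carbon on both sides → ketone.
  CH(CH2NH2): pendant –CH2NH2: N on sp³ C, no adjacent C=O → amine.
  CHO: terminal –CHO: carbonyl C bonded to H and C → aldehyde.

alcohol, aldehyde, alkyne, amine, ether, ketone, thiol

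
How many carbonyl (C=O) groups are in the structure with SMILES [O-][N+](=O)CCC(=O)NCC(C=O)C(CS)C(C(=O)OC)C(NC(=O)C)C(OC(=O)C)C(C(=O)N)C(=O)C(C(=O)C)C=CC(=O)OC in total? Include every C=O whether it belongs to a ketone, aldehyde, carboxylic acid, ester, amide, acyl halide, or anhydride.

CH2CONHCH2: amide, 1 C=O (running total 1).
CH(CHO): aldehyde, 1 C=O (running total 2).
CH(COOCH3): ester, 1 C=O (running total 3).
CH(NHCOCH3): amide, 1 C=O (running total 4).
CH(OCOCH3): ester, 1 C=O (running total 5).
CH(CONH2): amide, 1 C=O (running total 6).
CO: ketone, 1 C=O (running total 7).
CH(COCH3): ketone, 1 C=O (running total 8).
COOCH3: ester, 1 C=O (running total 9).

9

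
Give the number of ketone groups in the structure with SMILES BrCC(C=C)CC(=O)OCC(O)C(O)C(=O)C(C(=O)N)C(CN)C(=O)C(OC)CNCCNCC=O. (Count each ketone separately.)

halogen on an sp³ carbon → alkyl halide.
pendant –CH=CH2: C=C double bond → alkene.
–C(=O)–O–C with C on the carbonyl side → ester.
–OH on an sp³ carbon → alcohol (secondary).
–OH on an sp³ carbon → alcohol (secondary).
–C(=O)– with carbon on both sides → ketone.
pendant –CONH2: carbonyl C bonded to C and N → amide.
pendant –CH2NH2: N on sp³ C, no adjacent C=O → amine.
–C(=O)– with carbon on both sides → ketone.
pendant –OCH3: C–O–C with sp³ C, no adjacent C=O → ether.
C–N–C with sp³ carbons and no adjacent C=O → amine (secondary).
C–N–C with sp³ carbons and no adjacent C=O → amine (secondary).
terminal –CHO: carbonyl C bonded to H and C → aldehyde.
Ketone appears at: CO, CO → 2.

2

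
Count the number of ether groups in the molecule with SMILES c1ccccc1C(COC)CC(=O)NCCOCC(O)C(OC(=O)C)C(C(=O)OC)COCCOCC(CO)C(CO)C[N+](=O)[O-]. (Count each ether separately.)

4

Taking each segment in turn:
  C6H5: C6H5– phenyl ring → arene.
  CH(CH2OCH3): pendant –CH2OCH3: C–O–C linkage → ether.
  CH2CONHCH2: –C(=O)–N– linkage → amide (the N is not an amine).
  CH2OCH2: C–O–C with sp³ carbons on both sides and no adjacent C=O → ether.
  CH(OH): –OH on an sp³ carbon → alcohol (secondary).
  CH(OCOCH3): pendant –OC(=O)CH3: an acyloxy group → ester.
  CH(COOCH3): pendant –COOCH3: carbonyl C bonded to C and –OCH3 → ester.
  CH2OCH2: C–O–C with sp³ carbons on both sides and no adjacent C=O → ether.
  CH2OCH2: C–O–C with sp³ carbons on both sides and no adjacent C=O → ether.
  CH(CH2OH): pendant –CH2OH on an sp³ backbone C → alcohol.
  CH(CH2OH): pendant –CH2OH on an sp³ backbone C → alcohol.
  CH2NO2: –NO2 on carbon → nitro group.
Ether appears at: CH(CH2OCH3), CH2OCH2, CH2OCH2, CH2OCH2 → 4.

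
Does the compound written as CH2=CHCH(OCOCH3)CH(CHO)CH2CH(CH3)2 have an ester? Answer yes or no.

Taking each segment in turn:
  CH2=CH: C=C double bond → alkene.
  CH(OCOCH3): pendant –OC(=O)CH3: an acyloxy group → ester.
  CH(CHO): pendant –CHO: carbonyl C bonded to C and H → aldehyde.
The CH(OCOCH3) segment supplies the ester: pendant –OC(=O)CH3: an acyloxy group → ester.

yes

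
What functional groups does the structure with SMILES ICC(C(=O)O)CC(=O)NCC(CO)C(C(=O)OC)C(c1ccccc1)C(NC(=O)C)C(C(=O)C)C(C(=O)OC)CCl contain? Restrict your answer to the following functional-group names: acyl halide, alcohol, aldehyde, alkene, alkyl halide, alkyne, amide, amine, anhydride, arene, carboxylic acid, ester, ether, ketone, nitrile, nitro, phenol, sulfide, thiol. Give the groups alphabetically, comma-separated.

alcohol, alkyl halide, amide, arene, carboxylic acid, ester, ketone

halogen on an sp³ carbon → alkyl halide.
pendant –COOH: carbonyl C bonded to C and –OH → carboxylic acid.
–C(=O)–N– linkage → amide (the N is not an amine).
pendant –CH2OH on an sp³ backbone C → alcohol.
pendant –COOCH3: carbonyl C bonded to C and –OCH3 → ester.
pendant –C6H5: benzene ring → arene.
pendant –NHC(=O)CH3: N bonded to a carbonyl → amide (not amine).
pendant –COCH3: carbonyl C bonded to two carbons → ketone.
pendant –COOCH3: carbonyl C bonded to C and –OCH3 → ester.
halogen on an sp³ carbon → alkyl halide.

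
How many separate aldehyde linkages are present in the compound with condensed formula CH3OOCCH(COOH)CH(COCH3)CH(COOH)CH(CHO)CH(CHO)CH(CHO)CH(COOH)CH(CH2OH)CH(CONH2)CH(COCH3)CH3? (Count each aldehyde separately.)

CH3O–C(=O)–: carbonyl C bonded to C and to –OCH3 → ester (not ketone + ether).
pendant –COOH: carbonyl C bonded to C and –OH → carboxylic acid.
pendant –COCH3: carbonyl C bonded to two carbons → ketone.
pendant –COOH: carbonyl C bonded to C and –OH → carboxylic acid.
pendant –CHO: carbonyl C bonded to C and H → aldehyde.
pendant –CHO: carbonyl C bonded to C and H → aldehyde.
pendant –CHO: carbonyl C bonded to C and H → aldehyde.
pendant –COOH: carbonyl C bonded to C and –OH → carboxylic acid.
pendant –CH2OH on an sp³ backbone C → alcohol.
pendant –CONH2: carbonyl C bonded to C and N → amide.
pendant –COCH3: carbonyl C bonded to two carbons → ketone.
Aldehyde appears at: CH(CHO), CH(CHO), CH(CHO) → 3.

3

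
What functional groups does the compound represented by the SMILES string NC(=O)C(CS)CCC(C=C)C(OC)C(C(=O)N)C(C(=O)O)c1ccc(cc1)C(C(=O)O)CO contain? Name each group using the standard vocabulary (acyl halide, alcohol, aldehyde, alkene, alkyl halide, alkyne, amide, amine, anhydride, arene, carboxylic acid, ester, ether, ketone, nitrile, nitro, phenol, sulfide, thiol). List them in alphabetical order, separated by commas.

–C(=O)NH2: carbonyl C bonded to C and to N → amide (the N is not a separate amine).
pendant –CH2SH → thiol.
pendant –CH=CH2: C=C double bond → alkene.
pendant –OCH3: C–O–C with sp³ C, no adjacent C=O → ether.
pendant –CONH2: carbonyl C bonded to C and N → amide.
pendant –COOH: carbonyl C bonded to C and –OH → carboxylic acid.
para-disubstituted benzene ring → arene.
pendant –COOH: carbonyl C bonded to C and –OH → carboxylic acid.
–OH on an sp³ carbon → alcohol.

alcohol, alkene, amide, arene, carboxylic acid, ether, thiol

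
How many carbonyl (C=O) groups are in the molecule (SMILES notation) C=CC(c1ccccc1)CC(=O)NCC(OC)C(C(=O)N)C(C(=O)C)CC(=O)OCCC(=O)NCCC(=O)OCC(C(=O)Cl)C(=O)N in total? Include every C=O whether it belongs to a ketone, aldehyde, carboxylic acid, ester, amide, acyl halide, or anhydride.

8

CH2CONHCH2: amide, 1 C=O (running total 1).
CH(CONH2): amide, 1 C=O (running total 2).
CH(COCH3): ketone, 1 C=O (running total 3).
CH2COOCH2: ester, 1 C=O (running total 4).
CH2CONHCH2: amide, 1 C=O (running total 5).
CH2COOCH2: ester, 1 C=O (running total 6).
CH(COCl): acyl halide, 1 C=O (running total 7).
CONH2: amide, 1 C=O (running total 8).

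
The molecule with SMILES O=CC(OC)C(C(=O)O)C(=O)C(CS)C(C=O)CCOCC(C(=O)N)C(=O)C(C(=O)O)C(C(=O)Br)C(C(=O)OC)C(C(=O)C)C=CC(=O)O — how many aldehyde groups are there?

2

Working along the chain:
  OHC: terminal –CHO: carbonyl C bonded to H and C → aldehyde.
  CH(OCH3): pendant –OCH3: C–O–C with sp³ C, no adjacent C=O → ether.
  CH(COOH): pendant –COOH: carbonyl C bonded to C and –OH → carboxylic acid.
  CO: –C(=O)– with carbon on both sides → ketone.
  CH(CH2SH): pendant –CH2SH → thiol.
  CH(CHO): pendant –CHO: carbonyl C bonded to C and H → aldehyde.
  CH2OCH2: C–O–C with sp³ carbons on both sides and no adjacent C=O → ether.
  CH(CONH2): pendant –CONH2: carbonyl C bonded to C and N → amide.
  CO: –C(=O)– with carbon on both sides → ketone.
  CH(COOH): pendant –COOH: carbonyl C bonded to C and –OH → carboxylic acid.
  CH(COBr): pendant –C(=O)X: carbonyl C bonded to C and halogen → acyl halide.
  CH(COOCH3): pendant –COOCH3: carbonyl C bonded to C and –OCH3 → ester.
  CH(COCH3): pendant –COCH3: carbonyl C bonded to two carbons → ketone.
  CH=CH: C=C double bond → alkene.
  COOH: –COOH: carbonyl C bonded to –OH and C → carboxylic acid (the –OH is not a separate alcohol).
Aldehyde appears at: OHC, CH(CHO) → 2.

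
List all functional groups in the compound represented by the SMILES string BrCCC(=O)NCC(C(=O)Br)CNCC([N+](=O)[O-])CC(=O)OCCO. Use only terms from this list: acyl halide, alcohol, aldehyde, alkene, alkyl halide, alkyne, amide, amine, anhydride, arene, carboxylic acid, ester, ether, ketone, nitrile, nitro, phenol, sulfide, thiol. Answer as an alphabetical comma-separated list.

Reading the structure from left to right:
  BrCH2: halogen on an sp³ carbon → alkyl halide.
  CH2CONHCH2: –C(=O)–N– linkage → amide (the N is not an amine).
  CH(COBr): pendant –C(=O)X: carbonyl C bonded to C and halogen → acyl halide.
  CH2NHCH2: C–N–C with sp³ carbons and no adjacent C=O → amine (secondary).
  CH(NO2): –NO2 on an sp³ carbon → nitro (the N=O is not a carbonyl).
  CH2COOCH2: –C(=O)–O–C with C on the carbonyl side → ester.
  CH2OH: –OH on an sp³ carbon → alcohol.

acyl halide, alcohol, alkyl halide, amide, amine, ester, nitro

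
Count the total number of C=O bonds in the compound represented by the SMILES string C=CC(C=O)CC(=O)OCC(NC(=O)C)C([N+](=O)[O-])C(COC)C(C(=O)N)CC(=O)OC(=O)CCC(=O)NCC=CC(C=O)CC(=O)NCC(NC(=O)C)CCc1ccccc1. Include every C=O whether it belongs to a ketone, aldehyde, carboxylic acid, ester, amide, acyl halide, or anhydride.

CH(CHO): aldehyde, 1 C=O (running total 1).
CH2COOCH2: ester, 1 C=O (running total 2).
CH(NHCOCH3): amide, 1 C=O (running total 3).
CH(CONH2): amide, 1 C=O (running total 4).
CH2CO-O-COCH2: anhydride, 2 C=O (running total 6).
CH2CONHCH2: amide, 1 C=O (running total 7).
CH(CHO): aldehyde, 1 C=O (running total 8).
CH2CONHCH2: amide, 1 C=O (running total 9).
CH(NHCOCH3): amide, 1 C=O (running total 10).

10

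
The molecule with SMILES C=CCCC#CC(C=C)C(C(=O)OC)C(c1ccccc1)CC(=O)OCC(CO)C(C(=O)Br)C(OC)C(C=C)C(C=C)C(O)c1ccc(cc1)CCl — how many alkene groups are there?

Working along the chain:
  CH2=CH: C=C double bond → alkene.
  C≡C: C≡C triple bond → alkyne.
  CH(CH=CH2): pendant –CH=CH2: C=C double bond → alkene.
  CH(COOCH3): pendant –COOCH3: carbonyl C bonded to C and –OCH3 → ester.
  CH(C6H5): pendant –C6H5: benzene ring → arene.
  CH2COOCH2: –C(=O)–O–C with C on the carbonyl side → ester.
  CH(CH2OH): pendant –CH2OH on an sp³ backbone C → alcohol.
  CH(COBr): pendant –C(=O)X: carbonyl C bonded to C and halogen → acyl halide.
  CH(OCH3): pendant –OCH3: C–O–C with sp³ C, no adjacent C=O → ether.
  CH(CH=CH2): pendant –CH=CH2: C=C double bond → alkene.
  CH(CH=CH2): pendant –CH=CH2: C=C double bond → alkene.
  CH(OH): –OH on an sp³ carbon → alcohol (secondary).
  C6H4: para-disubstituted benzene ring → arene.
  CH2Cl: halogen on an sp³ carbon → alkyl halide.
Alkene appears at: CH2=CH, CH(CH=CH2), CH(CH=CH2), CH(CH=CH2) → 4.

4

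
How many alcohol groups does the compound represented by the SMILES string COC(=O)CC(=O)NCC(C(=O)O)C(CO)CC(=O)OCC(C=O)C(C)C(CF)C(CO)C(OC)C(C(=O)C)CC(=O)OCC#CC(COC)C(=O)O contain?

2

Working along the chain:
  CH3OOC: CH3O–C(=O)–: carbonyl C bonded to C and to –OCH3 → ester (not ketone + ether).
  CH2CONHCH2: –C(=O)–N– linkage → amide (the N is not an amine).
  CH(COOH): pendant –COOH: carbonyl C bonded to C and –OH → carboxylic acid.
  CH(CH2OH): pendant –CH2OH on an sp³ backbone C → alcohol.
  CH2COOCH2: –C(=O)–O–C with C on the carbonyl side → ester.
  CH(CHO): pendant –CHO: carbonyl C bonded to C and H → aldehyde.
  CH(CH2F): pendant –CH2X: halogen on sp³ carbon → alkyl halide.
  CH(CH2OH): pendant –CH2OH on an sp³ backbone C → alcohol.
  CH(OCH3): pendant –OCH3: C–O–C with sp³ C, no adjacent C=O → ether.
  CH(COCH3): pendant –COCH3: carbonyl C bonded to two carbons → ketone.
  CH2COOCH2: –C(=O)–O–C with C on the carbonyl side → ester.
  C≡C: C≡C triple bond → alkyne.
  CH(CH2OCH3): pendant –CH2OCH3: C–O–C linkage → ether.
  COOH: –COOH: carbonyl C bonded to –OH and C → carboxylic acid (the –OH is not a separate alcohol).
Alcohol appears at: CH(CH2OH), CH(CH2OH) → 2.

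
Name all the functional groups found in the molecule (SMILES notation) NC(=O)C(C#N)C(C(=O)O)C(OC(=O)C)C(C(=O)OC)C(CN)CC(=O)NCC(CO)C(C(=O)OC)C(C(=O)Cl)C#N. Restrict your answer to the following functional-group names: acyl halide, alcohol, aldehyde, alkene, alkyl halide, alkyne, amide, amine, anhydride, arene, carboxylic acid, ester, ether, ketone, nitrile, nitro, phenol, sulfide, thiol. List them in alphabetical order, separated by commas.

–C(=O)NH2: carbonyl C bonded to C and to N → amide (the N is not a separate amine).
pendant –C≡N: nitrile.
pendant –COOH: carbonyl C bonded to C and –OH → carboxylic acid.
pendant –OC(=O)CH3: an acyloxy group → ester.
pendant –COOCH3: carbonyl C bonded to C and –OCH3 → ester.
pendant –CH2NH2: N on sp³ C, no adjacent C=O → amine.
–C(=O)–N– linkage → amide (the N is not an amine).
pendant –CH2OH on an sp³ backbone C → alcohol.
pendant –COOCH3: carbonyl C bonded to C and –OCH3 → ester.
pendant –C(=O)X: carbonyl C bonded to C and halogen → acyl halide.
–C≡N: carbon triple-bonded to nitrogen → nitrile.

acyl halide, alcohol, amide, amine, carboxylic acid, ester, nitrile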